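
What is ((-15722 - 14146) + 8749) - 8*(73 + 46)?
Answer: -22071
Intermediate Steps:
((-15722 - 14146) + 8749) - 8*(73 + 46) = (-29868 + 8749) - 8*119 = -21119 - 1*952 = -21119 - 952 = -22071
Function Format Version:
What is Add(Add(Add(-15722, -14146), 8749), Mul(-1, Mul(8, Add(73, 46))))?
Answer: -22071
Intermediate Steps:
Add(Add(Add(-15722, -14146), 8749), Mul(-1, Mul(8, Add(73, 46)))) = Add(Add(-29868, 8749), Mul(-1, Mul(8, 119))) = Add(-21119, Mul(-1, 952)) = Add(-21119, -952) = -22071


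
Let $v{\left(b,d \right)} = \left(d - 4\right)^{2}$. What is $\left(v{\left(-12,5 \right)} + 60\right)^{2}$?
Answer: $3721$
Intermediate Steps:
$v{\left(b,d \right)} = \left(-4 + d\right)^{2}$
$\left(v{\left(-12,5 \right)} + 60\right)^{2} = \left(\left(-4 + 5\right)^{2} + 60\right)^{2} = \left(1^{2} + 60\right)^{2} = \left(1 + 60\right)^{2} = 61^{2} = 3721$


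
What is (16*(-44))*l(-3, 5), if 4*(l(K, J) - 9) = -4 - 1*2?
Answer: -5280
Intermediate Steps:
l(K, J) = 15/2 (l(K, J) = 9 + (-4 - 1*2)/4 = 9 + (-4 - 2)/4 = 9 + (¼)*(-6) = 9 - 3/2 = 15/2)
(16*(-44))*l(-3, 5) = (16*(-44))*(15/2) = -704*15/2 = -5280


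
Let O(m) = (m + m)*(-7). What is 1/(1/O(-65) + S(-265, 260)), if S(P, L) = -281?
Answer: -910/255709 ≈ -0.0035587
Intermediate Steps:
O(m) = -14*m (O(m) = (2*m)*(-7) = -14*m)
1/(1/O(-65) + S(-265, 260)) = 1/(1/(-14*(-65)) - 281) = 1/(1/910 - 281) = 1/(-255709/910) = -910/255709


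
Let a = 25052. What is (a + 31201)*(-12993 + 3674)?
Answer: -524221707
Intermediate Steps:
(a + 31201)*(-12993 + 3674) = (25052 + 31201)*(-12993 + 3674) = 56253*(-9319) = -524221707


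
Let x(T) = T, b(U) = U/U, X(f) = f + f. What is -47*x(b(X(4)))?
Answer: -47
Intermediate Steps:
X(f) = 2*f
b(U) = 1
-47*x(b(X(4))) = -47*1 = -47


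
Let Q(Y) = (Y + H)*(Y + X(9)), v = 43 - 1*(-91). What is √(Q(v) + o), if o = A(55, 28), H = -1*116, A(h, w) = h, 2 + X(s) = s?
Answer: √2593 ≈ 50.922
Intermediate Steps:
X(s) = -2 + s
v = 134 (v = 43 + 91 = 134)
H = -116
o = 55
Q(Y) = (-116 + Y)*(7 + Y) (Q(Y) = (Y - 116)*(Y + (-2 + 9)) = (-116 + Y)*(Y + 7) = (-116 + Y)*(7 + Y))
√(Q(v) + o) = √((-812 + 134² - 109*134) + 55) = √((-812 + 17956 - 14606) + 55) = √(2538 + 55) = √2593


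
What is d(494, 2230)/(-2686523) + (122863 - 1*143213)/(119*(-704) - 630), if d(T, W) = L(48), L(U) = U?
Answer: 3904763683/16197047167 ≈ 0.24108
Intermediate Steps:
d(T, W) = 48
d(494, 2230)/(-2686523) + (122863 - 1*143213)/(119*(-704) - 630) = 48/(-2686523) + (122863 - 1*143213)/(119*(-704) - 630) = 48*(-1/2686523) + (122863 - 143213)/(-83776 - 630) = -48/2686523 - 20350/(-84406) = -48/2686523 - 20350*(-1/84406) = -48/2686523 + 10175/42203 = 3904763683/16197047167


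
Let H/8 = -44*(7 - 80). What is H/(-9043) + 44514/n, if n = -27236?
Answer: -551198179/123147574 ≈ -4.4759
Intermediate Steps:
H = 25696 (H = 8*(-44*(7 - 80)) = 8*(-44*(-73)) = 8*3212 = 25696)
H/(-9043) + 44514/n = 25696/(-9043) + 44514/(-27236) = 25696*(-1/9043) + 44514*(-1/27236) = -25696/9043 - 22257/13618 = -551198179/123147574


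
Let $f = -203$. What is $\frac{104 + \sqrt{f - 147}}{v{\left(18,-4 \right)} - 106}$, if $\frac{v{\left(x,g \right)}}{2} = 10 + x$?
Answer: $- \frac{52}{25} - \frac{i \sqrt{14}}{10} \approx -2.08 - 0.37417 i$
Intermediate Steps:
$v{\left(x,g \right)} = 20 + 2 x$ ($v{\left(x,g \right)} = 2 \left(10 + x\right) = 20 + 2 x$)
$\frac{104 + \sqrt{f - 147}}{v{\left(18,-4 \right)} - 106} = \frac{104 + \sqrt{-203 - 147}}{\left(20 + 2 \cdot 18\right) - 106} = \frac{104 + \sqrt{-350}}{\left(20 + 36\right) - 106} = \frac{104 + 5 i \sqrt{14}}{56 - 106} = \frac{104 + 5 i \sqrt{14}}{-50} = \left(104 + 5 i \sqrt{14}\right) \left(- \frac{1}{50}\right) = - \frac{52}{25} - \frac{i \sqrt{14}}{10}$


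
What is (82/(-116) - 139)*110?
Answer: -445665/29 ≈ -15368.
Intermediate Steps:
(82/(-116) - 139)*110 = (82*(-1/116) - 139)*110 = (-41/58 - 139)*110 = -8103/58*110 = -445665/29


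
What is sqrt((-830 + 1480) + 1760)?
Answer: sqrt(2410) ≈ 49.092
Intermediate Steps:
sqrt((-830 + 1480) + 1760) = sqrt(650 + 1760) = sqrt(2410)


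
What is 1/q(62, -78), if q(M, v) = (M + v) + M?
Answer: 1/46 ≈ 0.021739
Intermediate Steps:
q(M, v) = v + 2*M
1/q(62, -78) = 1/(-78 + 2*62) = 1/(-78 + 124) = 1/46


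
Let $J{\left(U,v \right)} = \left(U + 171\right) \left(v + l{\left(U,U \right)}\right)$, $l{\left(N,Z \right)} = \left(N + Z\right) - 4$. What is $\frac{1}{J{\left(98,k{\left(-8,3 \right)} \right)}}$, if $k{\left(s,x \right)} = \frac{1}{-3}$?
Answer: $\frac{3}{154675} \approx 1.9395 \cdot 10^{-5}$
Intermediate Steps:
$l{\left(N,Z \right)} = -4 + N + Z$
$k{\left(s,x \right)} = - \frac{1}{3}$
$J{\left(U,v \right)} = \left(171 + U\right) \left(-4 + v + 2 U\right)$ ($J{\left(U,v \right)} = \left(U + 171\right) \left(v + \left(-4 + U + U\right)\right) = \left(171 + U\right) \left(v + \left(-4 + 2 U\right)\right) = \left(171 + U\right) \left(-4 + v + 2 U\right)$)
$\frac{1}{J{\left(98,k{\left(-8,3 \right)} \right)}} = \frac{1}{-684 + 2 \cdot 98^{2} + 171 \left(- \frac{1}{3}\right) + 338 \cdot 98 + 98 \left(- \frac{1}{3}\right)} = \frac{1}{-684 + 2 \cdot 9604 - 57 + 33124 - \frac{98}{3}} = \frac{1}{-684 + 19208 - 57 + 33124 - \frac{98}{3}} = \frac{1}{\frac{154675}{3}} = \frac{3}{154675}$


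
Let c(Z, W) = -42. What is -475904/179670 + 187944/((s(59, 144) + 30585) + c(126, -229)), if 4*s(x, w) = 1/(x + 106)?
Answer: 6346679422688/1810928157135 ≈ 3.5047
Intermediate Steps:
s(x, w) = 1/(4*(106 + x)) (s(x, w) = 1/(4*(x + 106)) = 1/(4*(106 + x)))
-475904/179670 + 187944/((s(59, 144) + 30585) + c(126, -229)) = -475904/179670 + 187944/((1/(4*(106 + 59)) + 30585) - 42) = -475904*1/179670 + 187944/(((¼)/165 + 30585) - 42) = -237952/89835 + 187944/(((¼)*(1/165) + 30585) - 42) = -237952/89835 + 187944/((1/660 + 30585) - 42) = -237952/89835 + 187944/(20186101/660 - 42) = -237952/89835 + 187944/(20158381/660) = -237952/89835 + 187944*(660/20158381) = -237952/89835 + 124043040/20158381 = 6346679422688/1810928157135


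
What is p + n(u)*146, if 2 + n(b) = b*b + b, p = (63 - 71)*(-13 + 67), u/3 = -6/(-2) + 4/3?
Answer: 25848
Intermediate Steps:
u = 13 (u = 3*(-6/(-2) + 4/3) = 3*(-6*(-1/2) + 4*(1/3)) = 3*(3 + 4/3) = 3*(13/3) = 13)
p = -432 (p = -8*54 = -432)
n(b) = -2 + b + b**2 (n(b) = -2 + (b*b + b) = -2 + (b**2 + b) = -2 + (b + b**2) = -2 + b + b**2)
p + n(u)*146 = -432 + (-2 + 13 + 13**2)*146 = -432 + (-2 + 13 + 169)*146 = -432 + 180*146 = -432 + 26280 = 25848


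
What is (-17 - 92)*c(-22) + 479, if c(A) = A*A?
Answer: -52277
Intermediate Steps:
c(A) = A**2
(-17 - 92)*c(-22) + 479 = (-17 - 92)*(-22)**2 + 479 = -109*484 + 479 = -52756 + 479 = -52277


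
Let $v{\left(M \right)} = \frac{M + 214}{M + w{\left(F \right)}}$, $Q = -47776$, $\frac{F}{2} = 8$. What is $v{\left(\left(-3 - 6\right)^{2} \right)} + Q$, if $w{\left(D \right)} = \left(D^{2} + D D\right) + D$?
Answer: $- \frac{29095289}{609} \approx -47776.0$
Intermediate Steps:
$F = 16$ ($F = 2 \cdot 8 = 16$)
$w{\left(D \right)} = D + 2 D^{2}$ ($w{\left(D \right)} = \left(D^{2} + D^{2}\right) + D = 2 D^{2} + D = D + 2 D^{2}$)
$v{\left(M \right)} = \frac{214 + M}{528 + M}$ ($v{\left(M \right)} = \frac{M + 214}{M + 16 \left(1 + 2 \cdot 16\right)} = \frac{214 + M}{M + 16 \left(1 + 32\right)} = \frac{214 + M}{M + 16 \cdot 33} = \frac{214 + M}{M + 528} = \frac{214 + M}{528 + M}$)
$v{\left(\left(-3 - 6\right)^{2} \right)} + Q = \frac{214 + \left(-3 - 6\right)^{2}}{528 + \left(-3 - 6\right)^{2}} - 47776 = \frac{214 + \left(-9\right)^{2}}{528 + \left(-9\right)^{2}} - 47776 = \frac{214 + 81}{528 + 81} - 47776 = \frac{1}{609} \cdot 295 - 47776 = \frac{295}{609} - 47776 = - \frac{29095289}{609}$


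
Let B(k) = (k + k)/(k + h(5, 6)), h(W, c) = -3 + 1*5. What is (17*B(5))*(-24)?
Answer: -4080/7 ≈ -582.86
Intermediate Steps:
h(W, c) = 2 (h(W, c) = -3 + 5 = 2)
B(k) = 2*k/(2 + k) (B(k) = (k + k)/(k + 2) = (2*k)/(2 + k) = 2*k/(2 + k))
(17*B(5))*(-24) = (17*(2*5/(2 + 5)))*(-24) = (17*(2*5/7))*(-24) = (17*(2*5*(⅐)))*(-24) = (17*(10/7))*(-24) = (170/7)*(-24) = -4080/7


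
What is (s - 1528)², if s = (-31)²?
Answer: 321489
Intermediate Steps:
s = 961
(s - 1528)² = (961 - 1528)² = (-567)² = 321489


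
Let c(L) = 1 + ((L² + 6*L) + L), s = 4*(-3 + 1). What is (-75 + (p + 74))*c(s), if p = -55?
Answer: -504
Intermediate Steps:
s = -8 (s = 4*(-2) = -8)
c(L) = 1 + L² + 7*L (c(L) = 1 + (L² + 7*L) = 1 + L² + 7*L)
(-75 + (p + 74))*c(s) = (-75 + (-55 + 74))*(1 + (-8)² + 7*(-8)) = (-75 + 19)*(1 + 64 - 56) = -56*9 = -504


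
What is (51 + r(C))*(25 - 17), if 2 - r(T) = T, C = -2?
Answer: 440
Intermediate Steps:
r(T) = 2 - T
(51 + r(C))*(25 - 17) = (51 + (2 - 1*(-2)))*(25 - 17) = (51 + (2 + 2))*8 = (51 + 4)*8 = 55*8 = 440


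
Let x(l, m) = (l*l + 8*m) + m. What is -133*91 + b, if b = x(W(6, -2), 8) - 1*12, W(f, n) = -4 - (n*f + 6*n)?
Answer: -11643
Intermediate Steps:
W(f, n) = -4 - 6*n - f*n (W(f, n) = -4 - (f*n + 6*n) = -4 - (6*n + f*n) = -4 + (-6*n - f*n) = -4 - 6*n - f*n)
x(l, m) = l² + 9*m (x(l, m) = (l² + 8*m) + m = l² + 9*m)
b = 460 (b = ((-4 - 6*(-2) - 1*6*(-2))² + 9*8) - 1*12 = ((-4 + 12 + 12)² + 72) - 12 = (20² + 72) - 12 = (400 + 72) - 12 = 472 - 12 = 460)
-133*91 + b = -133*91 + 460 = -12103 + 460 = -11643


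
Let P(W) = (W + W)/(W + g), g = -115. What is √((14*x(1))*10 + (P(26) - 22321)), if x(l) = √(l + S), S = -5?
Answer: √(-176809269 + 2217880*I)/89 ≈ 0.93704 + 149.41*I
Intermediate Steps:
P(W) = 2*W/(-115 + W) (P(W) = (W + W)/(W - 115) = (2*W)/(-115 + W) = 2*W/(-115 + W))
x(l) = √(-5 + l) (x(l) = √(l - 5) = √(-5 + l))
√((14*x(1))*10 + (P(26) - 22321)) = √((14*√(-5 + 1))*10 + (2*26/(-115 + 26) - 22321)) = √((14*√(-4))*10 + (2*26/(-89) - 22321)) = √((14*(2*I))*10 + (2*26*(-1/89) - 22321)) = √((28*I)*10 + (-52/89 - 22321)) = √(280*I - 1986621/89) = √(-1986621/89 + 280*I)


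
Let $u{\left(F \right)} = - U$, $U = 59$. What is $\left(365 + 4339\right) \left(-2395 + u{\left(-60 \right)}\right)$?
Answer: $-11543616$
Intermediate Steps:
$u{\left(F \right)} = -59$ ($u{\left(F \right)} = \left(-1\right) 59 = -59$)
$\left(365 + 4339\right) \left(-2395 + u{\left(-60 \right)}\right) = \left(365 + 4339\right) \left(-2395 - 59\right) = 4704 \left(-2454\right) = -11543616$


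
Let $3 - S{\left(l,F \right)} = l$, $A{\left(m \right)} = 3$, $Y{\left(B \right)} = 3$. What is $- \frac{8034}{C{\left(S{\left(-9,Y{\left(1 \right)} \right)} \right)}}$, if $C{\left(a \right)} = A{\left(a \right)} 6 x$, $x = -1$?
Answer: $\frac{1339}{3} \approx 446.33$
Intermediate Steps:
$S{\left(l,F \right)} = 3 - l$
$C{\left(a \right)} = -18$ ($C{\left(a \right)} = 3 \cdot 6 \left(-1\right) = 18 \left(-1\right) = -18$)
$- \frac{8034}{C{\left(S{\left(-9,Y{\left(1 \right)} \right)} \right)}} = - \frac{8034}{-18} = \left(-8034\right) \left(- \frac{1}{18}\right) = \frac{1339}{3}$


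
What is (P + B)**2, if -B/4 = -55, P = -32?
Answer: 35344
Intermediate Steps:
B = 220 (B = -4*(-55) = 220)
(P + B)**2 = (-32 + 220)**2 = 188**2 = 35344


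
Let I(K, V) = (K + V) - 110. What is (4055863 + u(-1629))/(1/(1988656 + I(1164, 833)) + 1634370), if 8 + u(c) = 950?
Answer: 8075244795115/3253283762911 ≈ 2.4822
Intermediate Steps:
I(K, V) = -110 + K + V
u(c) = 942 (u(c) = -8 + 950 = 942)
(4055863 + u(-1629))/(1/(1988656 + I(1164, 833)) + 1634370) = (4055863 + 942)/(1/(1988656 + (-110 + 1164 + 833)) + 1634370) = 4056805/(1/(1988656 + 1887) + 1634370) = 4056805/(1/1990543 + 1634370) = 4056805/(3253283762911/1990543) = 4056805*(1990543/3253283762911) = 8075244795115/3253283762911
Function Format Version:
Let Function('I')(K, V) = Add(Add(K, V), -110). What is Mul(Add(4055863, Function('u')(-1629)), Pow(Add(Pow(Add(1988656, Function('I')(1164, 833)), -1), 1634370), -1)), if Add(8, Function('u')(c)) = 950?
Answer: Rational(8075244795115, 3253283762911) ≈ 2.4822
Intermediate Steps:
Function('I')(K, V) = Add(-110, K, V)
Function('u')(c) = 942 (Function('u')(c) = Add(-8, 950) = 942)
Mul(Add(4055863, Function('u')(-1629)), Pow(Add(Pow(Add(1988656, Function('I')(1164, 833)), -1), 1634370), -1)) = Mul(Add(4055863, 942), Pow(Add(Pow(Add(1988656, Add(-110, 1164, 833)), -1), 1634370), -1)) = Mul(4056805, Pow(Add(Pow(Add(1988656, 1887), -1), 1634370), -1)) = Mul(4056805, Pow(Add(Pow(1990543, -1), 1634370), -1)) = Mul(4056805, Pow(Add(Rational(1, 1990543), 1634370), -1)) = Mul(4056805, Pow(Rational(3253283762911, 1990543), -1)) = Mul(4056805, Rational(1990543, 3253283762911)) = Rational(8075244795115, 3253283762911)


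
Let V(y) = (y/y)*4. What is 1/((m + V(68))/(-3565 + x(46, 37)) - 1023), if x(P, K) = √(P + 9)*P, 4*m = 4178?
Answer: -5727208150/5860633925721 + 21436*√55/5860633925721 ≈ -0.00097721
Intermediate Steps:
m = 2089/2 (m = (¼)*4178 = 2089/2 ≈ 1044.5)
V(y) = 4 (V(y) = 1*4 = 4)
x(P, K) = P*√(9 + P) (x(P, K) = √(9 + P)*P = P*√(9 + P))
1/((m + V(68))/(-3565 + x(46, 37)) - 1023) = 1/((2089/2 + 4)/(-3565 + 46*√(9 + 46)) - 1023) = 1/(2097/(2*(-3565 + 46*√55)) - 1023) = 1/(-1023 + 2097/(2*(-3565 + 46*√55)))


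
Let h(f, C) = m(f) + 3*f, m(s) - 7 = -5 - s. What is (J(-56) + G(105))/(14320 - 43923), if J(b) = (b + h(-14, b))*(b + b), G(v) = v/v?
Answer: -9185/29603 ≈ -0.31027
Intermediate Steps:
G(v) = 1
m(s) = 2 - s (m(s) = 7 + (-5 - s) = 2 - s)
h(f, C) = 2 + 2*f (h(f, C) = (2 - f) + 3*f = 2 + 2*f)
J(b) = 2*b*(-26 + b) (J(b) = (b + (2 + 2*(-14)))*(b + b) = (b + (2 - 28))*(2*b) = (b - 26)*(2*b) = (-26 + b)*(2*b) = 2*b*(-26 + b))
(J(-56) + G(105))/(14320 - 43923) = (2*(-56)*(-26 - 56) + 1)/(14320 - 43923) = (2*(-56)*(-82) + 1)/(-29603) = (9184 + 1)*(-1/29603) = 9185*(-1/29603) = -9185/29603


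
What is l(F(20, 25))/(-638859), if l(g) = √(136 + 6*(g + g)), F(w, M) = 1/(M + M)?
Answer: -√3406/3194295 ≈ -1.8270e-5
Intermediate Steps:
F(w, M) = 1/(2*M)
l(g) = √(136 + 12*g) (l(g) = √(136 + 6*(2*g)) = √(136 + 12*g))
l(F(20, 25))/(-638859) = (2*√(34 + 3*((½)/25)))/(-638859) = (2*√(34 + 3*((½)*(1/25))))*(-1/638859) = (2*√(34 + 3*(1/50)))*(-1/638859) = (2*√(34 + 3/50))*(-1/638859) = (2*√(1703/50))*(-1/638859) = (2*(√3406/10))*(-1/638859) = (√3406/5)*(-1/638859) = -√3406/3194295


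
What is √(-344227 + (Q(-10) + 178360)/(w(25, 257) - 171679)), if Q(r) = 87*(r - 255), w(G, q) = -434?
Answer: 2*I*√2549255871347007/172113 ≈ 586.71*I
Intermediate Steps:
Q(r) = -22185 + 87*r (Q(r) = 87*(-255 + r) = -22185 + 87*r)
√(-344227 + (Q(-10) + 178360)/(w(25, 257) - 171679)) = √(-344227 + ((-22185 + 87*(-10)) + 178360)/(-434 - 171679)) = √(-344227 + ((-22185 - 870) + 178360)/(-172113)) = √(-344227 + (-23055 + 178360)*(-1/172113)) = √(-344227 + 155305*(-1/172113)) = √(-344227 - 155305/172113) = √(-59246096956/172113) = 2*I*√2549255871347007/172113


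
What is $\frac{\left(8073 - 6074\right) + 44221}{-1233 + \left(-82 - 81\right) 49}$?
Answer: $- \frac{2311}{461} \approx -5.013$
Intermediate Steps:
$\frac{\left(8073 - 6074\right) + 44221}{-1233 + \left(-82 - 81\right) 49} = \frac{\left(8073 - 6074\right) + 44221}{-1233 - 7987} = \frac{1999 + 44221}{-1233 - 7987} = \frac{46220}{-9220} = 46220 \left(- \frac{1}{9220}\right) = - \frac{2311}{461}$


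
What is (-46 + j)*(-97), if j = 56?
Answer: -970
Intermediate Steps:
(-46 + j)*(-97) = (-46 + 56)*(-97) = 10*(-97) = -970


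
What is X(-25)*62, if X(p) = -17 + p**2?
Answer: 37696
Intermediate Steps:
X(-25)*62 = (-17 + (-25)**2)*62 = (-17 + 625)*62 = 608*62 = 37696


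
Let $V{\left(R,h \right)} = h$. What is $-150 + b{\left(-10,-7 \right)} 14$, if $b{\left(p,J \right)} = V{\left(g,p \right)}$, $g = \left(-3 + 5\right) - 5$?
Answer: $-290$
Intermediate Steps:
$g = -3$ ($g = 2 - 5 = -3$)
$b{\left(p,J \right)} = p$
$-150 + b{\left(-10,-7 \right)} 14 = -150 - 140 = -290$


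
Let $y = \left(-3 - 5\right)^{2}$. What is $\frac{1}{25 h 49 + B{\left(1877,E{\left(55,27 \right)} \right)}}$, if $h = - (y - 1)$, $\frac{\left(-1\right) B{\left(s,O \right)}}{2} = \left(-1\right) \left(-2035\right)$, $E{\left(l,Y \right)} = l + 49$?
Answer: $- \frac{1}{81245} \approx -1.2308 \cdot 10^{-5}$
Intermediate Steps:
$y = 64$ ($y = \left(-8\right)^{2} = 64$)
$E{\left(l,Y \right)} = 49 + l$
$B{\left(s,O \right)} = -4070$ ($B{\left(s,O \right)} = - 2 \left(\left(-1\right) \left(-2035\right)\right) = \left(-2\right) 2035 = -4070$)
$h = -63$ ($h = - (64 - 1) = \left(-1\right) 63 = -63$)
$\frac{1}{25 h 49 + B{\left(1877,E{\left(55,27 \right)} \right)}} = \frac{1}{25 \left(-63\right) 49 - 4070} = \frac{1}{\left(-1575\right) 49 - 4070} = \frac{1}{-77175 - 4070} = \frac{1}{-81245} = - \frac{1}{81245}$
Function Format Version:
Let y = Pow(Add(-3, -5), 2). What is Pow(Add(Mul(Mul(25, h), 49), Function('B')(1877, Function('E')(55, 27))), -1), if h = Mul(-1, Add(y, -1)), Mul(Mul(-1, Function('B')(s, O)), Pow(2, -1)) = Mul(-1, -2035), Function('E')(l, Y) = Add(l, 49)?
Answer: Rational(-1, 81245) ≈ -1.2308e-5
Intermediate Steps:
y = 64 (y = Pow(-8, 2) = 64)
Function('E')(l, Y) = Add(49, l)
Function('B')(s, O) = -4070 (Function('B')(s, O) = Mul(-2, Mul(-1, -2035)) = Mul(-2, 2035) = -4070)
h = -63 (h = Mul(-1, Add(64, -1)) = Mul(-1, 63) = -63)
Pow(Add(Mul(Mul(25, h), 49), Function('B')(1877, Function('E')(55, 27))), -1) = Pow(Add(Mul(Mul(25, -63), 49), -4070), -1) = Pow(Add(Mul(-1575, 49), -4070), -1) = Pow(Add(-77175, -4070), -1) = Pow(-81245, -1) = Rational(-1, 81245)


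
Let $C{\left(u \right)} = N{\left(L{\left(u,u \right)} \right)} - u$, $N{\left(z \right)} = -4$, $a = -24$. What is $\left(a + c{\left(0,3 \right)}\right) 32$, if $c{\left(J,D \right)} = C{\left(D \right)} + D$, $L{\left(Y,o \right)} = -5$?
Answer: $-896$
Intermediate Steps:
$C{\left(u \right)} = -4 - u$
$c{\left(J,D \right)} = -4$ ($c{\left(J,D \right)} = \left(-4 - D\right) + D = -4$)
$\left(a + c{\left(0,3 \right)}\right) 32 = \left(-24 - 4\right) 32 = \left(-28\right) 32 = -896$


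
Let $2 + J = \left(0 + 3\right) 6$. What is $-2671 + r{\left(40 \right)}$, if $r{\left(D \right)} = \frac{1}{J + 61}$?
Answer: $- \frac{205666}{77} \approx -2671.0$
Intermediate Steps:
$J = 16$ ($J = -2 + \left(0 + 3\right) 6 = -2 + 3 \cdot 6 = -2 + 18 = 16$)
$r{\left(D \right)} = \frac{1}{77}$ ($r{\left(D \right)} = \frac{1}{16 + 61} = \frac{1}{77}$)
$-2671 + r{\left(40 \right)} = -2671 + \frac{1}{77} = - \frac{205666}{77}$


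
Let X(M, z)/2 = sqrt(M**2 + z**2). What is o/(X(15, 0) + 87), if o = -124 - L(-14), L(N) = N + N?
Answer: -32/39 ≈ -0.82051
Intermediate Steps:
X(M, z) = 2*sqrt(M**2 + z**2)
L(N) = 2*N
o = -96 (o = -124 - 2*(-14) = -124 - 1*(-28) = -124 + 28 = -96)
o/(X(15, 0) + 87) = -96/(2*sqrt(15**2 + 0**2) + 87) = -96/(2*sqrt(225 + 0) + 87) = -96/(2*sqrt(225) + 87) = -96/(2*15 + 87) = -96/(30 + 87) = -96/117 = -96*1/117 = -32/39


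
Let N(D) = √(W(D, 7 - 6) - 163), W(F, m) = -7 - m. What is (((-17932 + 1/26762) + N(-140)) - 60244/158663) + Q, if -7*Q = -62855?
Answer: -266112582539669/29722974442 + 3*I*√19 ≈ -8953.1 + 13.077*I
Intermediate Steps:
Q = 62855/7 (Q = -⅐*(-62855) = 62855/7 ≈ 8979.3)
N(D) = 3*I*√19 (N(D) = √((-7 - (7 - 6)) - 163) = √((-7 - 1*1) - 163) = √((-7 - 1) - 163) = √(-8 - 163) = √(-171) = 3*I*√19)
(((-17932 + 1/26762) + N(-140)) - 60244/158663) + Q = (((-17932 + 1/26762) + 3*I*√19) - 60244/158663) + 62855/7 = (((-17932 + 1/26762) + 3*I*√19) - 60244*1/158663) + 62855/7 = ((-479896183/26762 + 3*I*√19) - 60244/158663) + 62855/7 = (-76143380333257/4246139206 + 3*I*√19) + 62855/7 = -266112582539669/29722974442 + 3*I*√19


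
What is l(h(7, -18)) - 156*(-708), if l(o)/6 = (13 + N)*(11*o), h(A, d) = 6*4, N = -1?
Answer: 129456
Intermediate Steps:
h(A, d) = 24
l(o) = 792*o (l(o) = 6*((13 - 1)*(11*o)) = 6*(12*(11*o)) = 6*(132*o) = 792*o)
l(h(7, -18)) - 156*(-708) = 792*24 - 156*(-708) = 19008 - 1*(-110448) = 19008 + 110448 = 129456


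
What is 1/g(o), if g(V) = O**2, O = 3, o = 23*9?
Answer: 1/9 ≈ 0.11111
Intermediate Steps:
o = 207
g(V) = 9 (g(V) = 3**2 = 9)
1/g(o) = 1/9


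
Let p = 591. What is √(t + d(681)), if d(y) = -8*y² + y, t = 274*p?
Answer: I*√3547473 ≈ 1883.5*I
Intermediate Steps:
t = 161934 (t = 274*591 = 161934)
d(y) = y - 8*y²
√(t + d(681)) = √(161934 + 681*(1 - 8*681)) = √(161934 + 681*(1 - 5448)) = √(161934 + 681*(-5447)) = √(161934 - 3709407) = √(-3547473) = I*√3547473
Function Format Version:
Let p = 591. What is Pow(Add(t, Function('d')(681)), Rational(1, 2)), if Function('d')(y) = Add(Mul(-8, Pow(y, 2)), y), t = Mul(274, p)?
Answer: Mul(I, Pow(3547473, Rational(1, 2))) ≈ Mul(1883.5, I)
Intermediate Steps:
t = 161934 (t = Mul(274, 591) = 161934)
Function('d')(y) = Add(y, Mul(-8, Pow(y, 2)))
Pow(Add(t, Function('d')(681)), Rational(1, 2)) = Pow(Add(161934, Mul(681, Add(1, Mul(-8, 681)))), Rational(1, 2)) = Pow(Add(161934, Mul(681, Add(1, -5448))), Rational(1, 2)) = Pow(Add(161934, Mul(681, -5447)), Rational(1, 2)) = Pow(Add(161934, -3709407), Rational(1, 2)) = Pow(-3547473, Rational(1, 2)) = Mul(I, Pow(3547473, Rational(1, 2)))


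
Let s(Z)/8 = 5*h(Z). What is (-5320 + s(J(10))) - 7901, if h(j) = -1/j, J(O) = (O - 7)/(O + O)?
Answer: -40463/3 ≈ -13488.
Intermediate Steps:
J(O) = (-7 + O)/(2*O) (J(O) = (-7 + O)/((2*O)) = (-7 + O)*(1/(2*O)) = (-7 + O)/(2*O))
s(Z) = -40/Z (s(Z) = 8*(5*(-1/Z)) = 8*(-5/Z) = -40/Z)
(-5320 + s(J(10))) - 7901 = (-5320 - 40*20/(-7 + 10)) - 7901 = (-5320 - 40/((1/2)*(1/10)*3)) - 7901 = (-5320 - 40/3/20) - 7901 = (-5320 - 40*20/3) - 7901 = (-5320 - 800/3) - 7901 = -16760/3 - 7901 = -40463/3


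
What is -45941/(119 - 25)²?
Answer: -45941/8836 ≈ -5.1993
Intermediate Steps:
-45941/(119 - 25)² = -45941/(94²) = -45941/8836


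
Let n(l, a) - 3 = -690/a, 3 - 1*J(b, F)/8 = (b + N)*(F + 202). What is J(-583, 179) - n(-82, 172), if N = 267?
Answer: 82834599/86 ≈ 9.6319e+5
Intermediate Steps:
J(b, F) = 24 - 8*(202 + F)*(267 + b) (J(b, F) = 24 - 8*(b + 267)*(F + 202) = 24 - 8*(267 + b)*(202 + F) = 24 - 8*(202 + F)*(267 + b))
n(l, a) = 3 - 690/a
J(-583, 179) - n(-82, 172) = (-431448 - 2136*179 - 1616*(-583) - 8*179*(-583)) - (3 - 690/172) = (-431448 - 382344 + 942128 + 834856) - (3 - 690*1/172) = 963192 - (3 - 345/86) = 963192 - 1*(-87/86) = 963192 + 87/86 = 82834599/86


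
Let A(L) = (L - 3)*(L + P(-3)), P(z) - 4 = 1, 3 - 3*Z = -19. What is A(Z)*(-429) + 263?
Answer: -67994/3 ≈ -22665.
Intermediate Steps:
Z = 22/3 (Z = 1 - ⅓*(-19) = 1 + 19/3 = 22/3 ≈ 7.3333)
P(z) = 5 (P(z) = 4 + 1 = 5)
A(L) = (-3 + L)*(5 + L) (A(L) = (L - 3)*(L + 5) = (-3 + L)*(5 + L))
A(Z)*(-429) + 263 = (-15 + (22/3)² + 2*(22/3))*(-429) + 263 = (-15 + 484/9 + 44/3)*(-429) + 263 = (481/9)*(-429) + 263 = -68783/3 + 263 = -67994/3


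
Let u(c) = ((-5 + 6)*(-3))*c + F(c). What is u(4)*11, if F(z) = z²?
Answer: 44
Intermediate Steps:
u(c) = c² - 3*c (u(c) = ((-5 + 6)*(-3))*c + c² = (1*(-3))*c + c² = -3*c + c² = c² - 3*c)
u(4)*11 = (4*(-3 + 4))*11 = (4*1)*11 = 4*11 = 44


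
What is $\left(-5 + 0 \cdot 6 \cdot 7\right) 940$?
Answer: $-4700$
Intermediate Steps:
$\left(-5 + 0 \cdot 6 \cdot 7\right) 940 = \left(-5 + 0 \cdot 7\right) 940 = \left(-5 + 0\right) 940 = \left(-5\right) 940 = -4700$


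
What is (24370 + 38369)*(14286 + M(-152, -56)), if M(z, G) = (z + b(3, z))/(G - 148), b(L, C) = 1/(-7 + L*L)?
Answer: 121901688783/136 ≈ 8.9634e+8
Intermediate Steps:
b(L, C) = 1/(-7 + L**2)
M(z, G) = (1/2 + z)/(-148 + G) (M(z, G) = (z + 1/(-7 + 3**2))/(G - 148) = (z + 1/(-7 + 9))/(-148 + G) = (z + 1/2)/(-148 + G) = (1/2 + z)/(-148 + G))
(24370 + 38369)*(14286 + M(-152, -56)) = (24370 + 38369)*(14286 + (1/2 - 152)/(-148 - 56)) = 62739*(14286 - 303/2/(-204)) = 62739*(14286 - 1/204*(-303/2)) = 62739*(14286 + 101/136) = 62739*(1942997/136) = 121901688783/136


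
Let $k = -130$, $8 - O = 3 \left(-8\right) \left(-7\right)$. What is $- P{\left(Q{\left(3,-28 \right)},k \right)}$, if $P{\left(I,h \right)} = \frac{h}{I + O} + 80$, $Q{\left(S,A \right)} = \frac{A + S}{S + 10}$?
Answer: $- \frac{34018}{421} \approx -80.803$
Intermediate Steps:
$Q{\left(S,A \right)} = \frac{A + S}{10 + S}$
$O = -160$ ($O = 8 - 3 \left(-8\right) \left(-7\right) = 8 - \left(-24\right) \left(-7\right) = 8 - 168 = -160$)
$P{\left(I,h \right)} = 80 + \frac{h}{-160 + I}$ ($P{\left(I,h \right)} = \frac{h}{I - 160} + 80 = \frac{h}{-160 + I} + 80 = 80 + \frac{h}{-160 + I}$)
$- P{\left(Q{\left(3,-28 \right)},k \right)} = - \frac{-12800 - 130 + 80 \frac{-28 + 3}{10 + 3}}{-160 + \frac{-28 + 3}{10 + 3}} = - \frac{-12800 - 130 + 80 \cdot \frac{1}{13} \left(-25\right)}{-160 + \frac{1}{13} \left(-25\right)} = - \frac{-12800 - 130 + 80 \left(- \frac{25}{13}\right)}{-160 - \frac{25}{13}} = - \frac{-12800 - 130 - \frac{2000}{13}}{- \frac{2105}{13}} = - \frac{\left(-13\right) \left(-170090\right)}{2105 \cdot 13} = \left(-1\right) \frac{34018}{421} = - \frac{34018}{421}$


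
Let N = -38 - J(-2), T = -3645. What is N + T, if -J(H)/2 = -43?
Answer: -3769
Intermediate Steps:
J(H) = 86 (J(H) = -2*(-43) = 86)
N = -124 (N = -38 - 1*86 = -38 - 86 = -124)
N + T = -124 - 3645 = -3769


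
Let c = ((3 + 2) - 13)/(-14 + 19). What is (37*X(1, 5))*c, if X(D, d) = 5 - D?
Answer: -1184/5 ≈ -236.80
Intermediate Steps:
c = -8/5 (c = (5 - 13)/5 = -8*⅕ = -8/5 ≈ -1.6000)
(37*X(1, 5))*c = (37*(5 - 1*1))*(-8/5) = (37*(5 - 1))*(-8/5) = (37*4)*(-8/5) = 148*(-8/5) = -1184/5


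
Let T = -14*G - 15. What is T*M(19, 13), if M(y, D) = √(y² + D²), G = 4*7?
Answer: -407*√530 ≈ -9369.8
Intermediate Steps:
G = 28
M(y, D) = √(D² + y²)
T = -407 (T = -14*28 - 15 = -392 - 15 = -407)
T*M(19, 13) = -407*√(13² + 19²) = -407*√(169 + 361) = -407*√530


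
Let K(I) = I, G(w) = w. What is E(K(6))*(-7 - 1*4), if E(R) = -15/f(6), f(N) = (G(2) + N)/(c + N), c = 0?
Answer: 495/4 ≈ 123.75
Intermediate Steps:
f(N) = (2 + N)/N (f(N) = (2 + N)/(0 + N) = (2 + N)/N)
E(R) = -45/4 (E(R) = -15*6/(2 + 6) = -15/((⅙)*8) = -15/4/3 = -15*¾ = -45/4)
E(K(6))*(-7 - 1*4) = -45*(-7 - 1*4)/4 = -45*(-7 - 4)/4 = -45/4*(-11) = 495/4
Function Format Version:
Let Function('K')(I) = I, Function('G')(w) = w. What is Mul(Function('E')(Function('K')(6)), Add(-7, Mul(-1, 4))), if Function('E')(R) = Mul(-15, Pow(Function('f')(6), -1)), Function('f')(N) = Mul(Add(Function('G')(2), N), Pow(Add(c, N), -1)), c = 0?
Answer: Rational(495, 4) ≈ 123.75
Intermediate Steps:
Function('f')(N) = Mul(Pow(N, -1), Add(2, N)) (Function('f')(N) = Mul(Add(2, N), Pow(Add(0, N), -1)) = Mul(Add(2, N), Pow(N, -1)) = Mul(Pow(N, -1), Add(2, N)))
Function('E')(R) = Rational(-45, 4) (Function('E')(R) = Mul(-15, Pow(Mul(Pow(6, -1), Add(2, 6)), -1)) = Mul(-15, Pow(Mul(Rational(1, 6), 8), -1)) = Mul(-15, Pow(Rational(4, 3), -1)) = Mul(-15, Rational(3, 4)) = Rational(-45, 4))
Mul(Function('E')(Function('K')(6)), Add(-7, Mul(-1, 4))) = Mul(Rational(-45, 4), Add(-7, Mul(-1, 4))) = Mul(Rational(-45, 4), Add(-7, -4)) = Mul(Rational(-45, 4), -11) = Rational(495, 4)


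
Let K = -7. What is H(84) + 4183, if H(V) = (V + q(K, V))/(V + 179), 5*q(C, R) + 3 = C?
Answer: 1100211/263 ≈ 4183.3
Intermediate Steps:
q(C, R) = -⅗ + C/5
H(V) = (-2 + V)/(179 + V) (H(V) = (V + (-⅗ + (⅕)*(-7)))/(V + 179) = (V + (-⅗ - 7/5))/(179 + V) = (V - 2)/(179 + V) = (-2 + V)/(179 + V))
H(84) + 4183 = (-2 + 84)/(179 + 84) + 4183 = 82/263 + 4183 = 1100211/263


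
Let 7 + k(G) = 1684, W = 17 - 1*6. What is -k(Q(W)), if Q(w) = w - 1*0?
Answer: -1677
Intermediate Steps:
W = 11 (W = 17 - 6 = 11)
Q(w) = w (Q(w) = w + 0 = w)
k(G) = 1677 (k(G) = -7 + 1684 = 1677)
-k(Q(W)) = -1*1677 = -1677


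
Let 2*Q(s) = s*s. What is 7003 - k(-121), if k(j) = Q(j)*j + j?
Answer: 1785809/2 ≈ 8.9290e+5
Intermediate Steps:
Q(s) = s**2/2 (Q(s) = (s*s)/2 = s**2/2)
k(j) = j + j**3/2 (k(j) = (j**2/2)*j + j = j**3/2 + j = j + j**3/2)
7003 - k(-121) = 7003 - (-121 + (1/2)*(-121)**3) = 7003 - (-121 + (1/2)*(-1771561)) = 7003 - (-121 - 1771561/2) = 7003 - 1*(-1771803/2) = 7003 + 1771803/2 = 1785809/2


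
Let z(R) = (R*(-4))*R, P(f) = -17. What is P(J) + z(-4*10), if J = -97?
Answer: -6417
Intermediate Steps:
z(R) = -4*R² (z(R) = (-4*R)*R = -4*R²)
P(J) + z(-4*10) = -17 - 4*(-4*10)² = -17 - 4*(-40)² = -17 - 4*1600 = -17 - 6400 = -6417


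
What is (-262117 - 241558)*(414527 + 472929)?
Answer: -446989400800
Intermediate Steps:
(-262117 - 241558)*(414527 + 472929) = -503675*887456 = -446989400800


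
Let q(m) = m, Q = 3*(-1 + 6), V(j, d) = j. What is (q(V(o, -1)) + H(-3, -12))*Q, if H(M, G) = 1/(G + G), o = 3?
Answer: 355/8 ≈ 44.375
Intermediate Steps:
H(M, G) = 1/(2*G)
Q = 15 (Q = 3*5 = 15)
(q(V(o, -1)) + H(-3, -12))*Q = (3 + (½)/(-12))*15 = (3 + (½)*(-1/12))*15 = (3 - 1/24)*15 = (71/24)*15 = 355/8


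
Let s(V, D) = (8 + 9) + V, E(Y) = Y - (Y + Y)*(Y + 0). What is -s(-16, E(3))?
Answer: -1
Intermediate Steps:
E(Y) = Y - 2*Y² (E(Y) = Y - 2*Y*Y = Y - 2*Y²)
s(V, D) = 17 + V
-s(-16, E(3)) = -(17 - 16) = -1*1 = -1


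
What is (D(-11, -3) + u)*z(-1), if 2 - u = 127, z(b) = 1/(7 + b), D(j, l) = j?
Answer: -68/3 ≈ -22.667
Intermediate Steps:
u = -125 (u = 2 - 1*127 = 2 - 127 = -125)
(D(-11, -3) + u)*z(-1) = (-11 - 125)/(7 - 1) = -136/6 = -136*1/6 = -68/3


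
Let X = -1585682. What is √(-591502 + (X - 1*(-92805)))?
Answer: I*√2084379 ≈ 1443.7*I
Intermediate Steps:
√(-591502 + (X - 1*(-92805))) = √(-591502 + (-1585682 - 1*(-92805))) = √(-591502 + (-1585682 + 92805)) = √(-591502 - 1492877) = √(-2084379) = I*√2084379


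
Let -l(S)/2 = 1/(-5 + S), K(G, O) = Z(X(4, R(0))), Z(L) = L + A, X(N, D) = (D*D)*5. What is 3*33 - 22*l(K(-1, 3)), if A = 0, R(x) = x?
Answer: 451/5 ≈ 90.200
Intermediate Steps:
X(N, D) = 5*D² (X(N, D) = D²*5 = 5*D²)
Z(L) = L (Z(L) = L + 0 = L)
K(G, O) = 0 (K(G, O) = 5*0² = 5*0 = 0)
l(S) = -2/(-5 + S)
3*33 - 22*l(K(-1, 3)) = 3*33 - (-44)/(-5 + 0) = 99 - (-44)/(-5) = 99 - (-44)*(-1)/5 = 99 - 22*⅖ = 99 - 44/5 = 451/5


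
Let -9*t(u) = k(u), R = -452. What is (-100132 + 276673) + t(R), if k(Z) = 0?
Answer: 176541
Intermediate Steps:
t(u) = 0 (t(u) = -⅑*0 = 0)
(-100132 + 276673) + t(R) = (-100132 + 276673) + 0 = 176541 + 0 = 176541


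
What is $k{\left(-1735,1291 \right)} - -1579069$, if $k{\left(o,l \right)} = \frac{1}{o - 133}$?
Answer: $\frac{2949700891}{1868} \approx 1.5791 \cdot 10^{6}$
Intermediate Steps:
$k{\left(o,l \right)} = \frac{1}{-133 + o}$
$k{\left(-1735,1291 \right)} - -1579069 = \frac{1}{-133 - 1735} - -1579069 = \frac{1}{-1868} + 1579069 = - \frac{1}{1868} + 1579069 = \frac{2949700891}{1868}$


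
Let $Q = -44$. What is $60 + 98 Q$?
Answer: $-4252$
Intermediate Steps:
$60 + 98 Q = 60 + 98 \left(-44\right) = 60 - 4312 = -4252$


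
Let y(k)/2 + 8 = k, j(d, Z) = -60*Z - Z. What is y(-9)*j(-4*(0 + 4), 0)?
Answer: 0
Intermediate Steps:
j(d, Z) = -61*Z
y(k) = -16 + 2*k
y(-9)*j(-4*(0 + 4), 0) = (-16 + 2*(-9))*(-61*0) = (-16 - 18)*0 = -34*0 = 0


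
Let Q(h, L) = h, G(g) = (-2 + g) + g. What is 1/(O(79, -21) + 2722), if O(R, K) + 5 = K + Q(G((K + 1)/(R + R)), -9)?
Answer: 79/212806 ≈ 0.00037123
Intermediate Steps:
G(g) = -2 + 2*g
O(R, K) = -7 + K + (1 + K)/R (O(R, K) = -5 + (K + (-2 + 2*((K + 1)/(R + R)))) = -5 + (K + (-2 + 2*((1 + K)/((2*R))))) = -5 + (K + (-2 + 2*((1 + K)*(1/(2*R))))) = -5 + (K + (-2 + 2*((1 + K)/(2*R)))) = -5 + (K + (-2 + (1 + K)/R)) = -5 + (-2 + K + (1 + K)/R) = -7 + K + (1 + K)/R)
1/(O(79, -21) + 2722) = 1/((1 - 21 + 79*(-7 - 21))/79 + 2722) = 1/((1 - 21 + 79*(-28))/79 + 2722) = 1/((1 - 21 - 2212)/79 + 2722) = 1/((1/79)*(-2232) + 2722) = 1/(-2232/79 + 2722) = 1/(212806/79) = 79/212806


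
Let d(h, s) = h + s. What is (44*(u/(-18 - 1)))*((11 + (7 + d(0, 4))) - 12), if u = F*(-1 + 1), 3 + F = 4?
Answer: 0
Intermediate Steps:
F = 1 (F = -3 + 4 = 1)
u = 0 (u = 1*(-1 + 1) = 1*0 = 0)
(44*(u/(-18 - 1)))*((11 + (7 + d(0, 4))) - 12) = (44*(0/(-18 - 1)))*((11 + (7 + (0 + 4))) - 12) = (44*(0/(-19)))*((11 + (7 + 4)) - 12) = (44*(0*(-1/19)))*((11 + 11) - 12) = (44*0)*(22 - 12) = 0*10 = 0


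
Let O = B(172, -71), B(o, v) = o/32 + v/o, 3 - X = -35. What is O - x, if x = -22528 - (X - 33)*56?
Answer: 7847659/344 ≈ 22813.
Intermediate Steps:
X = 38 (X = 3 - 1*(-35) = 3 + 35 = 38)
B(o, v) = o/32 + v/o (B(o, v) = o*(1/32) + v/o = o/32 + v/o)
O = 1707/344 (O = (1/32)*172 - 71/172 = 43/8 - 71*1/172 = 43/8 - 71/172 = 1707/344 ≈ 4.9622)
x = -22808 (x = -22528 - (38 - 33)*56 = -22528 - 5*56 = -22528 - 1*280 = -22528 - 280 = -22808)
O - x = 1707/344 - 1*(-22808) = 1707/344 + 22808 = 7847659/344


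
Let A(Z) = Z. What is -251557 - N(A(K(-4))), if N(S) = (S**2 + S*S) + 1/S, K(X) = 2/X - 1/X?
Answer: -2012425/8 ≈ -2.5155e+5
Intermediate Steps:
K(X) = 1/X
N(S) = 1/S + 2*S**2 (N(S) = (S**2 + S**2) + 1/S = 2*S**2 + 1/S = 1/S + 2*S**2)
-251557 - N(A(K(-4))) = -251557 - (1 + 2*(1/(-4))**3)/(1/(-4)) = -251557 - (1 + 2*(-1/4)**3)/(-1/4) = -251557 - (-4)*(1 + 2*(-1/64)) = -251557 - (-4)*(1 - 1/32) = -251557 - (-4)*31/32 = -251557 - 1*(-31/8) = -251557 + 31/8 = -2012425/8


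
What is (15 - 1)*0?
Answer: 0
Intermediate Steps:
(15 - 1)*0 = 14*0 = 0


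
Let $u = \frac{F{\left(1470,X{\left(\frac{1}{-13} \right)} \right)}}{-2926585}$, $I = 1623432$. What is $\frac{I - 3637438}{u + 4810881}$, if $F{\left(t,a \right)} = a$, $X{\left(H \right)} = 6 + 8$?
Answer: $- \frac{5894159749510}{14079452171371} \approx -0.41864$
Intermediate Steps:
$X{\left(H \right)} = 14$
$u = - \frac{14}{2926585}$ ($u = \frac{14}{-2926585} = 14 \left(- \frac{1}{2926585}\right) = - \frac{14}{2926585} \approx -4.7837 \cdot 10^{-6}$)
$\frac{I - 3637438}{u + 4810881} = \frac{1623432 - 3637438}{- \frac{14}{2926585} + 4810881} = - \frac{2014006}{\frac{14079452171371}{2926585}} = \left(-2014006\right) \frac{2926585}{14079452171371} = - \frac{5894159749510}{14079452171371}$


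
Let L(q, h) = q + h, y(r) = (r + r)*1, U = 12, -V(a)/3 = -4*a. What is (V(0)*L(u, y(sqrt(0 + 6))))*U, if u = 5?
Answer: 0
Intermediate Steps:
V(a) = 12*a (V(a) = -(-12)*a = 12*a)
y(r) = 2*r (y(r) = (2*r)*1 = 2*r)
L(q, h) = h + q
(V(0)*L(u, y(sqrt(0 + 6))))*U = ((12*0)*(2*sqrt(0 + 6) + 5))*12 = (0*(2*sqrt(6) + 5))*12 = (0*(5 + 2*sqrt(6)))*12 = 0*12 = 0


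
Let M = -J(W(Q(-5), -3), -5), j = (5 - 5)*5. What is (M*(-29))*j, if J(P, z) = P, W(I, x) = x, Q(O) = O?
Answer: 0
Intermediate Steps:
j = 0 (j = 0*5 = 0)
M = 3 (M = -1*(-3) = 3)
(M*(-29))*j = (3*(-29))*0 = -87*0 = 0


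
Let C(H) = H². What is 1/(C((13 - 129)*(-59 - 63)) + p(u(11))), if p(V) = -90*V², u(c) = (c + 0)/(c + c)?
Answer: 2/400558163 ≈ 4.9930e-9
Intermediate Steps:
u(c) = ½ (u(c) = c/((2*c)) = c*(1/(2*c)) = ½)
1/(C((13 - 129)*(-59 - 63)) + p(u(11))) = 1/(((13 - 129)*(-59 - 63))² - 90*(½)²) = 1/((-116*(-122))² - 90*¼) = 1/(14152² - 45/2) = 1/(200279104 - 45/2) = 1/(400558163/2) = 2/400558163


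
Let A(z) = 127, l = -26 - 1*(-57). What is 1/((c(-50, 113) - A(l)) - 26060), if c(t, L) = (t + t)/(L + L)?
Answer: -113/2959181 ≈ -3.8186e-5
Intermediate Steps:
l = 31 (l = -26 + 57 = 31)
c(t, L) = t/L (c(t, L) = (2*t)/((2*L)) = (2*t)*(1/(2*L)) = t/L)
1/((c(-50, 113) - A(l)) - 26060) = 1/((-50/113 - 1*127) - 26060) = 1/((-50*1/113 - 127) - 26060) = 1/((-50/113 - 127) - 26060) = 1/(-14401/113 - 26060) = 1/(-2959181/113) = -113/2959181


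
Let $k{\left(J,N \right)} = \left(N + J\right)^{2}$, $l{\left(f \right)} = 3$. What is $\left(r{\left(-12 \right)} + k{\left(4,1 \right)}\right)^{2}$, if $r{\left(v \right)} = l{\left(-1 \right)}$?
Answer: $784$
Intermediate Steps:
$r{\left(v \right)} = 3$
$k{\left(J,N \right)} = \left(J + N\right)^{2}$
$\left(r{\left(-12 \right)} + k{\left(4,1 \right)}\right)^{2} = \left(3 + \left(4 + 1\right)^{2}\right)^{2} = \left(3 + 5^{2}\right)^{2} = \left(3 + 25\right)^{2} = 28^{2} = 784$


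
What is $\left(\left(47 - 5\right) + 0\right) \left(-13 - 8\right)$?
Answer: $-882$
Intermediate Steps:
$\left(\left(47 - 5\right) + 0\right) \left(-13 - 8\right) = \left(42 + 0\right) \left(-21\right) = 42 \left(-21\right) = -882$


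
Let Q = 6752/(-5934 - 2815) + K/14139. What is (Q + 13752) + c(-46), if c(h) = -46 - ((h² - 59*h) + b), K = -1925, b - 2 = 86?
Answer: 1086981843115/123702111 ≈ 8787.1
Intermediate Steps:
b = 88 (b = 2 + 86 = 88)
Q = -112308353/123702111 (Q = 6752/(-5934 - 2815) - 1925/14139 = 6752/(-8749) - 1925*1/14139 = 6752*(-1/8749) - 1925/14139 = -6752/8749 - 1925/14139 = -112308353/123702111 ≈ -0.90789)
c(h) = -134 - h² + 59*h (c(h) = -46 - ((h² - 59*h) + 88) = -46 - (88 + h² - 59*h) = -46 + (-88 - h² + 59*h) = -134 - h² + 59*h)
(Q + 13752) + c(-46) = (-112308353/123702111 + 13752) + (-134 - 1*(-46)² + 59*(-46)) = 1701039122119/123702111 + (-134 - 1*2116 - 2714) = 1701039122119/123702111 + (-134 - 2116 - 2714) = 1701039122119/123702111 - 4964 = 1086981843115/123702111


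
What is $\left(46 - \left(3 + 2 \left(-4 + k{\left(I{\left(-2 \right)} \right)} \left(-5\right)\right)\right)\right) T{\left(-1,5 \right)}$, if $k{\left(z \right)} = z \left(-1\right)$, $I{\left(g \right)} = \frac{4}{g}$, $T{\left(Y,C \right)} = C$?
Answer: $355$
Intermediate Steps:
$k{\left(z \right)} = - z$
$\left(46 - \left(3 + 2 \left(-4 + k{\left(I{\left(-2 \right)} \right)} \left(-5\right)\right)\right)\right) T{\left(-1,5 \right)} = \left(46 - \left(3 + 2 \left(-4 + - \frac{4}{-2} \left(-5\right)\right)\right)\right) 5 = \left(46 - \left(3 + 2 \left(-4 + - \frac{4 \left(-1\right)}{2} \left(-5\right)\right)\right)\right) 5 = \left(46 - \left(3 + 2 \left(-4 + \left(-1\right) \left(-2\right) \left(-5\right)\right)\right)\right) 5 = \left(46 - \left(3 + 2 \left(-4 + 2 \left(-5\right)\right)\right)\right) 5 = \left(46 - \left(3 + 2 \left(-4 - 10\right)\right)\right) 5 = \left(46 - -25\right) 5 = \left(46 + \left(-3 + 28\right)\right) 5 = \left(46 + 25\right) 5 = 71 \cdot 5 = 355$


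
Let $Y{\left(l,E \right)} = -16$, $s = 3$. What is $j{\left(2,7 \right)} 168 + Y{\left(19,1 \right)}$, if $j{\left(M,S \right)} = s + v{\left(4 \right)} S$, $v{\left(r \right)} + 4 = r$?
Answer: $488$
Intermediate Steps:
$v{\left(r \right)} = -4 + r$
$j{\left(M,S \right)} = 3$ ($j{\left(M,S \right)} = 3 + \left(-4 + 4\right) S = 3 + 0 S = 3 + 0 = 3$)
$j{\left(2,7 \right)} 168 + Y{\left(19,1 \right)} = 3 \cdot 168 - 16 = 504 - 16 = 488$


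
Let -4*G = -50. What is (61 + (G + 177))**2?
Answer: 251001/4 ≈ 62750.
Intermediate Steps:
G = 25/2 (G = -1/4*(-50) = 25/2 ≈ 12.500)
(61 + (G + 177))**2 = (61 + (25/2 + 177))**2 = (61 + 379/2)**2 = (501/2)**2 = 251001/4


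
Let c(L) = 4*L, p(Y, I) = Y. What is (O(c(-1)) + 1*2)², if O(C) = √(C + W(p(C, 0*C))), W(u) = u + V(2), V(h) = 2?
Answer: (2 + I*√6)² ≈ -2.0 + 9.798*I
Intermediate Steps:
W(u) = 2 + u (W(u) = u + 2 = 2 + u)
O(C) = √(2 + 2*C) (O(C) = √(C + (2 + C)) = √(2 + 2*C))
(O(c(-1)) + 1*2)² = (√(2 + 2*(4*(-1))) + 1*2)² = (√(2 + 2*(-4)) + 2)² = (√(2 - 8) + 2)² = (√(-6) + 2)² = (I*√6 + 2)² = (2 + I*√6)²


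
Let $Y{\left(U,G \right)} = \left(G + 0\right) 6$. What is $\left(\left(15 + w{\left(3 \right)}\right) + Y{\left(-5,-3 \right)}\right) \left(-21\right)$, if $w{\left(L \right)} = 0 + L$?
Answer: $0$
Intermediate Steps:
$w{\left(L \right)} = L$
$Y{\left(U,G \right)} = 6 G$ ($Y{\left(U,G \right)} = G 6 = 6 G$)
$\left(\left(15 + w{\left(3 \right)}\right) + Y{\left(-5,-3 \right)}\right) \left(-21\right) = \left(\left(15 + 3\right) + 6 \left(-3\right)\right) \left(-21\right) = \left(18 - 18\right) \left(-21\right) = 0 \left(-21\right) = 0$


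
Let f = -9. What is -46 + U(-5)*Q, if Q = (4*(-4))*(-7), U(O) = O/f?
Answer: 146/9 ≈ 16.222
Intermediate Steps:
U(O) = -O/9 (U(O) = O/(-9) = O*(-⅑) = -O/9)
Q = 112 (Q = -16*(-7) = 112)
-46 + U(-5)*Q = -46 - ⅑*(-5)*112 = -46 + (5/9)*112 = -46 + 560/9 = 146/9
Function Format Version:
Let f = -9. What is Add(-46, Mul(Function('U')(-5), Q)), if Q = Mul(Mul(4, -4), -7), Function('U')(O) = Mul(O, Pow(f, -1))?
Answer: Rational(146, 9) ≈ 16.222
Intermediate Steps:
Function('U')(O) = Mul(Rational(-1, 9), O) (Function('U')(O) = Mul(O, Pow(-9, -1)) = Mul(O, Rational(-1, 9)) = Mul(Rational(-1, 9), O))
Q = 112 (Q = Mul(-16, -7) = 112)
Add(-46, Mul(Function('U')(-5), Q)) = Add(-46, Mul(Mul(Rational(-1, 9), -5), 112)) = Add(-46, Mul(Rational(5, 9), 112)) = Add(-46, Rational(560, 9)) = Rational(146, 9)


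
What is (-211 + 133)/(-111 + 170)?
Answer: -78/59 ≈ -1.3220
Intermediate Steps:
(-211 + 133)/(-111 + 170) = -78/59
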